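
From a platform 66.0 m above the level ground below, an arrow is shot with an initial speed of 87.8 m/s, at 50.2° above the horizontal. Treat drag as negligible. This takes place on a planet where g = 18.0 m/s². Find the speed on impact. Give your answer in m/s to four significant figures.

Horizontal component vₓ = 87.80 cos 50.2° = 56.20 m/s; vertical v_y0 = 87.80 sin 50.2° = 67.46 m/s.
With up positive and y = 0 at the ground: y(t) = 66.0 + (67.46) t − 9.000 t². Setting y = 0 and taking the positive root: t = [67.46 + √(67.46² + 2·18.0·66.0)] / 18.0 = (67.46 + 83.22) / 18.0 = 8.371 s.
Vertical velocity at impact: v_y = v_y0 − g t = 67.46 − 18.0 × 8.371 = −83.22 m/s.
Speed: |v| = √(vₓ² + v_y²) = √(56.20² + 83.22²) = 100.4 m/s.

100.4 m/s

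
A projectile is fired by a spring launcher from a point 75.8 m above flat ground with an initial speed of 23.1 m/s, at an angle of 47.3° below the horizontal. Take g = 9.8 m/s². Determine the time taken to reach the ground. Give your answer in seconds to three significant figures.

vₓ = 23.10 cos 47.3° = 15.67 m/s; v_y0 = −16.98 m/s (downward).
Vertical motion (up positive, ground at y = 0): 4.900 t² − (−16.98) t − 75.8 = 0, so t = (−16.98 + √(16.98² + 2·9.80·75.8)) / 9.80 = (−16.98 + 42.12) / 9.80 = 2.565 s.

2.57 s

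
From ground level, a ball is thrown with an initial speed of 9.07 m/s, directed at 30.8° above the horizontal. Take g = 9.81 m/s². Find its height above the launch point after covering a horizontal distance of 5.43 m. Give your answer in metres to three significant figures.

0.854 m

Resolve: vₓ = 9.070 cos 30.8° = 7.791 m/s and v_y0 = 9.070 sin 30.8° = 4.644 m/s.
Time to reach x = 5.43 m: t = x/vₓ = 5.43/7.791 = 0.6970 s.
Height: y = v_y0 t − ½ g t² = 4.644 × 0.6970 − 4.905 × 0.6970² = 3.237 − 2.383 = 0.8542 m.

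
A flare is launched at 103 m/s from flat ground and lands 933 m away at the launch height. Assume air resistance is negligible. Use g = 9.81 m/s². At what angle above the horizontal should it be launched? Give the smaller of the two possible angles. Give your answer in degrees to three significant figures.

Level-ground range R = v₀² sin(2θ)/g ⇒ sin(2θ) = gR/v₀² = 9.81 × 933 / 103² = 0.8627.
2θ = 59.62° or 180° − 59.62° = 120.4°, so θ = 29.81° or 60.19°.
The smaller angle is 29.81°.

29.8°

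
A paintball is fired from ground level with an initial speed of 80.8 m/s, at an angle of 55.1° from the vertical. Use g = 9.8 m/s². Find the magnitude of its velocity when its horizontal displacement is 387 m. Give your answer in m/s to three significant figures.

67.2 m/s

Horizontal component vₓ = 80.80 sin 55.1° = 66.27 m/s; vertical v_y0 = 80.80 cos 55.1° = 46.23 m/s.
At x = 387 m, t = x/vₓ = 387/66.27 = 5.840 s.
Vertical velocity there: v_y = v_y0 − g t = 46.23 − 9.80 × 5.840 = −11.00 m/s.
Speed: √(vₓ² + v_y²) = √(66.27² + 11.00²) = 67.18 m/s.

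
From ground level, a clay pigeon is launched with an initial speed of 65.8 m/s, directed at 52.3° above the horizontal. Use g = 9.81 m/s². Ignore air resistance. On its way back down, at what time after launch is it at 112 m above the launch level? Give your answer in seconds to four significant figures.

7.616 s

Resolve: vₓ = 65.80 cos 52.3° = 40.24 m/s and v_y0 = 65.80 sin 52.3° = 52.06 m/s.
Set y = v_y0 t − ½ g t² = 112: 4.905 t² − 52.06 t + 112 = 0.
Quadratic formula: t = (52.06 ± √513.06) / 9.81 = (52.06 ± 22.65) / 9.81 → t = 2.998 s or 7.616 s.
The descending-branch root is 7.616 s.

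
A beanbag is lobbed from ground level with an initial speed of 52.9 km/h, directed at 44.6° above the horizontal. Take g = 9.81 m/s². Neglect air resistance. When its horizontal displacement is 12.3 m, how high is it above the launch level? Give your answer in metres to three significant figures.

Convert: 52.9 km/h = 52.9/3.6 = 14.69 m/s.
Resolve: vₓ = 14.69 cos 44.6° = 10.46 m/s and v_y0 = 14.69 sin 44.6° = 10.32 m/s.
At x = 12.3 m, t = x/vₓ = 12.3/10.46 = 1.176 s.
Height: y = v_y0 t − ½ g t² = 10.32 × 1.176 − 4.905 × 1.176² = 12.13 − 6.779 = 5.351 m.

5.35 m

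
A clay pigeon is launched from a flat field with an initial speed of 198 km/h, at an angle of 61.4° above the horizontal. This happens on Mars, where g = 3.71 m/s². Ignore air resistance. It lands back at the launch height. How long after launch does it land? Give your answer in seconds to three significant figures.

26.0 s

Convert: 198 km/h = 198/3.6 = 55.00 m/s.
Horizontal component vₓ = 55.00 cos 61.4° = 26.33 m/s; vertical v_y0 = 55.00 sin 61.4° = 48.29 m/s.
Landing at launch height ⇒ T = 2 v_y0 / g = 2 × 48.29 / 3.71 = 26.03 s.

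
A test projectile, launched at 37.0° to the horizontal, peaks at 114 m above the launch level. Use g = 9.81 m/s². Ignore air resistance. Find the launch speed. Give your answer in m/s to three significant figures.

78.6 m/s

At the peak v_y = 0, so v_y0 = √(2gH) = √(2 × 9.81 × 114) = 47.29 m/s.
v_y0 = v₀ sin θ ⇒ v₀ = 47.29 / sin 37.0° = 78.58 m/s.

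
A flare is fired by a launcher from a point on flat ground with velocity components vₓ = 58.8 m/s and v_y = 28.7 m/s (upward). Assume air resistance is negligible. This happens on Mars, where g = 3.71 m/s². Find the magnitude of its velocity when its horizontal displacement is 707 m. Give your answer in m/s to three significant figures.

60.9 m/s

At x = 707 m, t = x/vₓ = 707/58.80 = 12.02 s.
Vertical velocity there: v_y = v_y0 − g t = 28.70 − 3.71 × 12.02 = −15.91 m/s.
Speed: √(vₓ² + v_y²) = √(58.80² + 15.91²) = 60.91 m/s.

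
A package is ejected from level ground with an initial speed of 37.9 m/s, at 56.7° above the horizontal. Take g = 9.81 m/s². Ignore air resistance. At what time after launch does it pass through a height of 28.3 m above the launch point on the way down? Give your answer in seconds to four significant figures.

Resolve: vₓ = 37.90 cos 56.7° = 20.81 m/s and v_y0 = 37.90 sin 56.7° = 31.68 m/s.
Set y = v_y0 t − ½ g t² = 28.3: 4.905 t² − 31.68 t + 28.3 = 0.
Quadratic formula: t = (31.68 ± √448.19) / 9.81 = (31.68 ± 21.17) / 9.81 → t = 1.071 s or 5.387 s.
The descending-branch root is 5.387 s.

5.387 s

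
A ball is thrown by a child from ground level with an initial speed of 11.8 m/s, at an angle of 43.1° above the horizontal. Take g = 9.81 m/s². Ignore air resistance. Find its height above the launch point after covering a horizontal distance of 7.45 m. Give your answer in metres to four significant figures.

Components: vₓ = 11.80 cos 43.1° = 8.616 m/s, v_y0 = 11.80 sin 43.1° = 8.063 m/s.
At x = 7.45 m, t = x/vₓ = 7.45/8.616 = 0.8647 s.
Height: y = v_y0 t − ½ g t² = 8.063 × 0.8647 − 4.905 × 0.8647² = 6.972 − 3.667 = 3.304 m.

3.304 m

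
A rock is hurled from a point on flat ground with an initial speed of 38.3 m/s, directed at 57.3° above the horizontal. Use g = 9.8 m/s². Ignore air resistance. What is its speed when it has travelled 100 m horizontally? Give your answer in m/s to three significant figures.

25.6 m/s

Horizontal component vₓ = 38.30 cos 57.3° = 20.69 m/s; vertical v_y0 = 38.30 sin 57.3° = 32.23 m/s.
At x = 100 m, t = x/vₓ = 100/20.69 = 4.833 s.
Vertical velocity there: v_y = v_y0 − g t = 32.23 − 9.80 × 4.833 = −15.13 m/s.
Speed: √(vₓ² + v_y²) = √(20.69² + 15.13²) = 25.63 m/s.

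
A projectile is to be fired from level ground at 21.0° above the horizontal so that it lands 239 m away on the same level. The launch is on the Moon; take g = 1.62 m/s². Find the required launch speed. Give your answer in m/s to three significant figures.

24.1 m/s

Level-ground range: R = v₀² sin(2θ)/g, so v₀ = √(gR / sin 2θ).
v₀ = √(1.62 × 239 / sin 42.00°) = √(387.2 / 0.6691) = √578.63 = 24.05 m/s.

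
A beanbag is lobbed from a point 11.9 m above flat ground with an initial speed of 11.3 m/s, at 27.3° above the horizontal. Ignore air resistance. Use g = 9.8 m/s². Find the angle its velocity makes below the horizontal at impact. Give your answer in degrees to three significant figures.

58.1°

vₓ = 11.30 cos 27.3° = 10.04 m/s; v_y0 = 11.30 sin 27.3° = 5.183 m/s.
The projectile lands when y = 11.9 + (5.183) t − ½·9.80·t² = 0. Positive root: t = (5.183 + √(5.183² + 2·9.80·11.9)) / 9.80 = (5.183 + 16.13) / 9.80 = 2.175 s.
At impact: v_y = v_y0 − g t = −16.13 m/s; vₓ = 10.04 m/s.
Angle below horizontal: arctan(|v_y|/vₓ) = arctan(16.13/10.04) = 58.09°.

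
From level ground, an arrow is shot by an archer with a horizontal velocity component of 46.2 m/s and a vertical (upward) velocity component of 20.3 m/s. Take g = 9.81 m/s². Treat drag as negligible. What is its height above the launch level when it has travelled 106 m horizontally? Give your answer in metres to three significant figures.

20.8 m

Time to reach x = 106 m: t = x/vₓ = 106/46.20 = 2.294 s.
Height: y = v_y0 t − ½ g t² = 20.30 × 2.294 − 4.905 × 2.294² = 46.58 − 25.82 = 20.76 m.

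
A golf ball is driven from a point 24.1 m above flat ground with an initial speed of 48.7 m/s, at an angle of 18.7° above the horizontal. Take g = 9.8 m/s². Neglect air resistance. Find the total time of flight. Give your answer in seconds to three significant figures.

4.32 s

vₓ = 48.70 cos 18.7° = 46.13 m/s; v_y0 = 48.70 sin 18.7° = 15.61 m/s.
The projectile lands when y = 24.1 + (15.61) t − ½·9.80·t² = 0. Positive root: t = (15.61 + √(15.61² + 2·9.80·24.1)) / 9.80 = (15.61 + 26.76) / 9.80 = 4.324 s.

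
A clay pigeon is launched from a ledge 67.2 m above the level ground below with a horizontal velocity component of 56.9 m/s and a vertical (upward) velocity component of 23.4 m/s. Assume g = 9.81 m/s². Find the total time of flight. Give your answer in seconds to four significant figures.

6.789 s

The projectile lands when y = 67.2 + (23.40) t − ½·9.81·t² = 0. Positive root: t = (23.40 + √(23.40² + 2·9.81·67.2)) / 9.81 = (23.40 + 43.20) / 9.81 = 6.789 s.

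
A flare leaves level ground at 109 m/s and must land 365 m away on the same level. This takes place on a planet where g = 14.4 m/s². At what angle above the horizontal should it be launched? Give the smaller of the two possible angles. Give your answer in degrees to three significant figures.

13.1°

R = v₀² sin 2θ / g gives sin 2θ = gR/v₀² = 14.4·365/109² = 0.4424.
2θ = 26.26° or 180° − 26.26° = 153.7°, so θ = 13.13° or 76.87°.
The smaller angle is 13.13°.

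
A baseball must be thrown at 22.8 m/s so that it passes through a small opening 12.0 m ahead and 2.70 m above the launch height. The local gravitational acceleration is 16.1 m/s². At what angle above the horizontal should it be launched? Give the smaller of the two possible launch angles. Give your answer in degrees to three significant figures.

24.1°

Trajectory: y = x tanθ − g x² (1 + tan²θ)/(2v₀²). With x = 12.0, y = 2.70, v₀ = 22.8, g = 16.1:
2.230 tan²θ − 12.0 tanθ + (4.930) = 0.
tanθ = [12.0 ± √(12.0² − 4 × 2.230 × (4.930))] / (2 × 2.230) = (12.0 ± 10.00) / 4.460, giving tanθ = 0.4481 or 4.933.
θ = 24.14° or 78.54°; the smaller is 24.14°.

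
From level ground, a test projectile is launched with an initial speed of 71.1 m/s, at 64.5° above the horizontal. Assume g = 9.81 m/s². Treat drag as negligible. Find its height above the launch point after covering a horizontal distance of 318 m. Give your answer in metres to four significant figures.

137.3 m

Components: vₓ = 71.10 cos 64.5° = 30.61 m/s, v_y0 = 71.10 sin 64.5° = 64.17 m/s.
At x = 318 m, t = x/vₓ = 318/30.61 = 10.39 s.
Height: y = v_y0 t − ½ g t² = 64.17 × 10.39 − 4.905 × 10.39² = 666.7 − 529.4 = 137.3 m.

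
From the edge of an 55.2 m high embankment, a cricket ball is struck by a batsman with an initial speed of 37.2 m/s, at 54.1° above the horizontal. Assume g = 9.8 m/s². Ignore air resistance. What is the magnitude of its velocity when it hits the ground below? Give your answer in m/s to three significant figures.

49.7 m/s

Resolve: vₓ = 37.20 cos 54.1° = 21.81 m/s and v_y0 = 37.20 sin 54.1° = 30.13 m/s.
Vertical motion (up positive, ground at y = 0): 4.900 t² − (30.13) t − 55.2 = 0, so t = (30.13 + √(30.13² + 2·9.80·55.2)) / 9.80 = (30.13 + 44.61) / 9.80 = 7.627 s.
Vertical velocity at impact: v_y = v_y0 − g t = 30.13 − 9.80 × 7.627 = −44.61 m/s.
Speed: |v| = √(vₓ² + v_y²) = √(21.81² + 44.61²) = 49.66 m/s.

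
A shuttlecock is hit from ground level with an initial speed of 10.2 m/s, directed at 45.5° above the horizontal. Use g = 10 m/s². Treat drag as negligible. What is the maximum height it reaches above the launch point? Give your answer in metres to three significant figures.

Components: vₓ = 10.20 cos 45.5° = 7.149 m/s, v_y0 = 10.20 sin 45.5° = 7.275 m/s.
At the apex v_y = 0, so H = v_y0²/(2g) = 7.275²/20.00 = 2.646 m.

2.65 m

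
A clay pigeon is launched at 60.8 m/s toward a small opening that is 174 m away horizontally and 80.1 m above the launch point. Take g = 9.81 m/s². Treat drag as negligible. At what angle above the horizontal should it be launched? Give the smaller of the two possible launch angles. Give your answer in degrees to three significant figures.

Trajectory: y = x tanθ − g x² (1 + tan²θ)/(2v₀²). With x = 174, y = 80.1, v₀ = 60.8, g = 9.81:
40.17 tan²θ − 174 tanθ + (120.3) = 0.
tanθ = [174 ± √(174² − 4 × 40.17 × (120.3))] / (2 × 40.17) = (174 ± 104.6) / 80.35, giving tanθ = 0.8633 or 3.468.
θ = 40.80° or 73.92°; the smaller is 40.80°.

40.8°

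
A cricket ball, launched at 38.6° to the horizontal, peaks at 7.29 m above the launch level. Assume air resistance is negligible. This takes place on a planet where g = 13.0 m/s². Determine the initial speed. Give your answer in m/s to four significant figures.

22.07 m/s

At the peak v_y = 0, so v_y0 = √(2gH) = √(2 × 13.0 × 7.29) = 13.77 m/s.
v_y0 = v₀ sin θ ⇒ v₀ = 13.77 / sin 38.6° = 22.07 m/s.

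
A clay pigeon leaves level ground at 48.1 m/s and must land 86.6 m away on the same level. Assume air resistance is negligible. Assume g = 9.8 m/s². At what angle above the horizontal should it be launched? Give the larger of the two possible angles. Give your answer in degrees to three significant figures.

From R = (v₀²/g) sin 2θ: sin 2θ = 9.80 × 86.6 / 2313.6 = 0.3668.
2θ = 21.52° or 180° − 21.52° = 158.5°, so θ = 10.76° or 79.24°.
The larger angle is 79.24°.

79.2°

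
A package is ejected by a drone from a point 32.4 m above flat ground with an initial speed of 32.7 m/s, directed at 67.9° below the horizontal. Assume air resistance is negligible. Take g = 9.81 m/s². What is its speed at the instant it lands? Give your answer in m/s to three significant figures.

vₓ = 32.70 cos 67.9° = 12.30 m/s; v_y0 = −30.30 m/s (downward).
Vertical motion (up positive, ground at y = 0): 4.905 t² − (−30.30) t − 32.4 = 0, so t = (−30.30 + √(30.30² + 2·9.81·32.4)) / 9.81 = (−30.30 + 39.42) / 9.81 = 0.9295 s.
Vertical velocity at impact: v_y = v_y0 − g t = −30.30 − 9.81 × 0.9295 = −39.42 m/s.
Speed: |v| = √(vₓ² + v_y²) = √(12.30² + 39.42²) = 41.29 m/s.

41.3 m/s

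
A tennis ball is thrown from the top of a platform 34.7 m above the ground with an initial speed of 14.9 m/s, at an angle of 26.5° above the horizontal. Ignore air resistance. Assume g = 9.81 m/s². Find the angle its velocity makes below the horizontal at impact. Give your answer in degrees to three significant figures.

vₓ = 14.90 cos 26.5° = 13.33 m/s; v_y0 = 14.90 sin 26.5° = 6.648 m/s.
With up positive and y = 0 at the ground: y(t) = 34.7 + (6.648) t − 4.905 t². Setting y = 0 and taking the positive root: t = [6.648 + √(6.648² + 2·9.81·34.7)] / 9.81 = (6.648 + 26.93) / 9.81 = 3.422 s.
At impact: v_y = v_y0 − g t = −26.93 m/s; vₓ = 13.33 m/s.
Angle below horizontal: arctan(|v_y|/vₓ) = arctan(26.93/13.33) = 63.65°.

63.7°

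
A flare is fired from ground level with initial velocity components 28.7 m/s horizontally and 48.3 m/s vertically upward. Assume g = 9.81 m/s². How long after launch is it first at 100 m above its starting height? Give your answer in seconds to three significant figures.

2.96 s

Height y(t) = 48.30 t − 4.905 t² = 100 gives 4.905 t² − 48.30 t + 100 = 0.
Quadratic formula: t = (48.30 ± √370.89) / 9.81 = (48.30 ± 19.26) / 9.81 → t = 2.960 s or 6.887 s.
The first (ascending) time is 2.960 s.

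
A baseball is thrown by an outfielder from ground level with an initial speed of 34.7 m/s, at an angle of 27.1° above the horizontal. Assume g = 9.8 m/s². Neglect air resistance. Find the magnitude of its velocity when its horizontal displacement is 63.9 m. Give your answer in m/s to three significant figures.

Horizontal component vₓ = 34.70 cos 27.1° = 30.89 m/s; vertical v_y0 = 34.70 sin 27.1° = 15.81 m/s.
Time to reach x = 63.9 m: t = x/vₓ = 63.9/30.89 = 2.069 s.
Vertical velocity there: v_y = v_y0 − g t = 15.81 − 9.80 × 2.069 = −4.465 m/s.
Speed: √(vₓ² + v_y²) = √(30.89² + 4.465²) = 31.21 m/s.

31.2 m/s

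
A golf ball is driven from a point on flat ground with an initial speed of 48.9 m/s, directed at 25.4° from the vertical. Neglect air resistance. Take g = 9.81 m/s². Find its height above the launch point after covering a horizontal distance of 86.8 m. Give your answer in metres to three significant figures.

vₓ = 48.90 sin 25.4° = 20.97 m/s; v_y0 = 48.90 cos 25.4° = 44.17 m/s.
Time to reach x = 86.8 m: t = x/vₓ = 86.8/20.97 = 4.138 s.
Height: y = v_y0 t − ½ g t² = 44.17 × 4.138 − 4.905 × 4.138² = 182.8 − 84.00 = 98.80 m.

98.8 m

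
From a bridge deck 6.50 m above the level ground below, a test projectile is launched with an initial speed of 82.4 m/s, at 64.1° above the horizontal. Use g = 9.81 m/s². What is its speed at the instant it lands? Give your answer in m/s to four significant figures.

83.17 m/s

Resolve: vₓ = 82.40 cos 64.1° = 35.99 m/s and v_y0 = 82.40 sin 64.1° = 74.12 m/s.
With up positive and y = 0 at the ground: y(t) = 6.50 + (74.12) t − 4.905 t². Setting y = 0 and taking the positive root: t = [74.12 + √(74.12² + 2·9.81·6.50)] / 9.81 = (74.12 + 74.98) / 9.81 = 15.20 s.
Vertical velocity at impact: v_y = v_y0 − g t = 74.12 − 9.81 × 15.20 = −74.98 m/s.
Speed: |v| = √(vₓ² + v_y²) = √(35.99² + 74.98²) = 83.17 m/s.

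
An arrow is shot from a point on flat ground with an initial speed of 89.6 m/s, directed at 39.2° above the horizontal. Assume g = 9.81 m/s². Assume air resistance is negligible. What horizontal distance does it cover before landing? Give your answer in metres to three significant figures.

Horizontal component vₓ = 89.60 cos 39.2° = 69.44 m/s; vertical v_y0 = 89.60 sin 39.2° = 56.63 m/s.
Time aloft: T = 2 v_y0 / g = 2 × 56.63 / 9.81 = 11.55 s.
Range: R = vₓ T = 69.44 × 11.55 = 801.7 m.

802 m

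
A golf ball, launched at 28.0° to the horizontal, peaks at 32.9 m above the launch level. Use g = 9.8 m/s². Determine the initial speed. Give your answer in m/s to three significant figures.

54.1 m/s

At the peak v_y = 0, so v_y0 = √(2gH) = √(2 × 9.80 × 32.9) = 25.39 m/s.
v_y0 = v₀ sin θ ⇒ v₀ = 25.39 / sin 28.0° = 54.09 m/s.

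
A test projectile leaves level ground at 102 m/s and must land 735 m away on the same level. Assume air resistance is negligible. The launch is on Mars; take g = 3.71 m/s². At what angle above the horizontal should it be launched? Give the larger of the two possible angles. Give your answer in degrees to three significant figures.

82.4°

R = v₀² sin 2θ / g gives sin 2θ = gR/v₀² = 3.71·735/102² = 0.2621.
2θ = 15.19° or 180° − 15.19° = 164.8°, so θ = 7.597° or 82.40°.
The larger angle is 82.40°.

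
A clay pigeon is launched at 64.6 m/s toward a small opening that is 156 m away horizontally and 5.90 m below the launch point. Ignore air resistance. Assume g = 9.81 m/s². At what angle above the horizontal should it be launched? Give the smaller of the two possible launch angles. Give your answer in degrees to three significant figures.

Trajectory: y = x tanθ − g x² (1 + tan²θ)/(2v₀²). With x = 156, y = −5.90, v₀ = 64.6, g = 9.81:
28.60 tan²θ − 156 tanθ + (22.70) = 0.
tanθ = [156 ± √(156² − 4 × 28.60 × (22.70))] / (2 × 28.60) = (156 ± 147.4) / 57.21, giving tanθ = 0.1496 or 5.304.
θ = 8.511° or 79.32°; the smaller is 8.511°.

8.51°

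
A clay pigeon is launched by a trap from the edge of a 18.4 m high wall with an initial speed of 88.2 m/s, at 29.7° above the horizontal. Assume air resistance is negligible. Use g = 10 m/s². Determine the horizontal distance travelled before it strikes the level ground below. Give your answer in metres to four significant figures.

Resolve: vₓ = 88.20 cos 29.7° = 76.61 m/s and v_y0 = 88.20 sin 29.7° = 43.70 m/s.
The projectile lands when y = 18.4 + (43.70) t − ½·10.0·t² = 0. Positive root: t = (43.70 + √(43.70² + 2·10.0·18.4)) / 10.0 = (43.70 + 47.72) / 10.0 = 9.142 s.
Horizontal distance: R = vₓ t = 76.61 × 9.142 = 700.4 m.

700.4 m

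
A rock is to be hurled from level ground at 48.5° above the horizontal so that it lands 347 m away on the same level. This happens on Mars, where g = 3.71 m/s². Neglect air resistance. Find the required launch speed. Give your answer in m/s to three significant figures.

On level ground R = v₀² sin 2θ / g ⇒ v₀ = √(gR / sin 2θ).
v₀ = √(3.71 × 347 / sin 97.00°) = √(1287 / 0.9925) = √1297.0 = 36.01 m/s.

36.0 m/s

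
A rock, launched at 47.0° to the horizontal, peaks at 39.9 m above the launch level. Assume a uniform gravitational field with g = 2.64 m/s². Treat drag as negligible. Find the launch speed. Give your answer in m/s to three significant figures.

19.8 m/s

At the peak v_y = 0, so v_y0 = √(2gH) = √(2 × 2.64 × 39.9) = 14.51 m/s.
v_y0 = v₀ sin θ ⇒ v₀ = 14.51 / sin 47.0° = 19.85 m/s.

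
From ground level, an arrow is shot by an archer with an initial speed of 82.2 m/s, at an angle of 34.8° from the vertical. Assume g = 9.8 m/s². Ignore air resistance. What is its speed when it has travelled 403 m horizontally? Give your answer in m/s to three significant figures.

49.8 m/s

Resolve: vₓ = 82.20 sin 34.8° = 46.91 m/s and v_y0 = 82.20 cos 34.8° = 67.50 m/s.
At x = 403 m, t = x/vₓ = 403/46.91 = 8.590 s.
Vertical velocity there: v_y = v_y0 − g t = 67.50 − 9.80 × 8.590 = −16.69 m/s.
Speed: √(vₓ² + v_y²) = √(46.91² + 16.69²) = 49.79 m/s.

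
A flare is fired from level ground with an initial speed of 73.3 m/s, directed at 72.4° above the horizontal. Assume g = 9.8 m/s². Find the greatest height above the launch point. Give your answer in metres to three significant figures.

Components: vₓ = 73.30 cos 72.4° = 22.16 m/s, v_y0 = 73.30 sin 72.4° = 69.87 m/s.
Maximum height: H = v_y0² / (2g) = 69.87² / (2 × 9.80) = 249.1 m.

249 m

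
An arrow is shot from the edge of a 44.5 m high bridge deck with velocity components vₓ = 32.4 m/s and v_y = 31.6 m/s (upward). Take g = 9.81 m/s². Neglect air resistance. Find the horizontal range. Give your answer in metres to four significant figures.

Vertical motion (up positive, ground at y = 0): 4.905 t² − (31.60) t − 44.5 = 0, so t = (31.60 + √(31.60² + 2·9.81·44.5)) / 9.81 = (31.60 + 43.26) / 9.81 = 7.631 s.
Horizontal distance: R = vₓ t = 32.40 × 7.631 = 247.3 m.

247.3 m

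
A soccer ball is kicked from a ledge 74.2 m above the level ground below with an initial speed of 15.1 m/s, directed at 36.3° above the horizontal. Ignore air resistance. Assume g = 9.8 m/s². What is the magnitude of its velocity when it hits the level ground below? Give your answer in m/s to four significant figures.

41.02 m/s

vₓ = 15.10 cos 36.3° = 12.17 m/s; v_y0 = 15.10 sin 36.3° = 8.939 m/s.
Vertical motion (up positive, ground at y = 0): 4.900 t² − (8.939) t − 74.2 = 0, so t = (8.939 + √(8.939² + 2·9.80·74.2)) / 9.80 = (8.939 + 39.17) / 9.80 = 4.909 s.
Vertical velocity at impact: v_y = v_y0 − g t = 8.939 − 9.80 × 4.909 = −39.17 m/s.
Speed: |v| = √(vₓ² + v_y²) = √(12.17² + 39.17²) = 41.02 m/s.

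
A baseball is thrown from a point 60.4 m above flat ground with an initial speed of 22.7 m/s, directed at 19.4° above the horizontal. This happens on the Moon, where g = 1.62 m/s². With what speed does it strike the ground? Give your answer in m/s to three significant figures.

vₓ = 22.70 cos 19.4° = 21.41 m/s; v_y0 = 22.70 sin 19.4° = 7.540 m/s.
The projectile lands when y = 60.4 + (7.540) t − ½·1.62·t² = 0. Positive root: t = (7.540 + √(7.540² + 2·1.62·60.4)) / 1.62 = (7.540 + 15.89) / 1.62 = 14.46 s.
Vertical velocity at impact: v_y = v_y0 − g t = 7.540 − 1.62 × 14.46 = −15.89 m/s.
Speed: |v| = √(vₓ² + v_y²) = √(21.41² + 15.89²) = 26.66 m/s.

26.7 m/s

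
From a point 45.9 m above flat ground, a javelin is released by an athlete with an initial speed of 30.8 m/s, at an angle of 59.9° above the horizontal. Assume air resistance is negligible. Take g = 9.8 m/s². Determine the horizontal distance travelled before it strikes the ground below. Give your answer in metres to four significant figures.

105.2 m

Components: vₓ = 30.80 cos 59.9° = 15.45 m/s, v_y0 = 30.80 sin 59.9° = 26.65 m/s.
The projectile lands when y = 45.9 + (26.65) t − ½·9.80·t² = 0. Positive root: t = (26.65 + √(26.65² + 2·9.80·45.9)) / 9.80 = (26.65 + 40.12) / 9.80 = 6.813 s.
Horizontal distance: R = vₓ t = 15.45 × 6.813 = 105.2 m.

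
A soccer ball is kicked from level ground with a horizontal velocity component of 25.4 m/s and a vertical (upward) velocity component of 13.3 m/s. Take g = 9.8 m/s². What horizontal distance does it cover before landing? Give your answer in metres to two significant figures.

Time aloft: T = 2 v_y0 / g = 2 × 13.30 / 9.80 = 2.714 s.
Range: R = vₓ T = 25.40 × 2.714 = 68.94 m.

69 m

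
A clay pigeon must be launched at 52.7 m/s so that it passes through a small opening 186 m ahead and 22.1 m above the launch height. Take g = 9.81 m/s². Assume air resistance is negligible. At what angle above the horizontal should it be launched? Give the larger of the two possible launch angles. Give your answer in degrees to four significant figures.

Trajectory: y = x tanθ − g x² (1 + tan²θ)/(2v₀²). With x = 186, y = 22.1, v₀ = 52.7, g = 9.81:
61.10 tan²θ − 186 tanθ + (83.20) = 0.
tanθ = [186 ± √(186² − 4 × 61.10 × (83.20))] / (2 × 61.10) = (186 ± 119.4) / 122.2, giving tanθ = 0.5448 or 2.499.
θ = 28.58° or 68.19°; the larger is 68.19°.

68.19°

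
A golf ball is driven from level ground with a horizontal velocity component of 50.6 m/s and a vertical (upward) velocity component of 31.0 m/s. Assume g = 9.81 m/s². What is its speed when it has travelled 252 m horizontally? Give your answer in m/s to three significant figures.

Time to reach x = 252 m: t = x/vₓ = 252/50.60 = 4.980 s.
Vertical velocity there: v_y = v_y0 − g t = 31.00 − 9.81 × 4.980 = −17.86 m/s.
Speed: √(vₓ² + v_y²) = √(50.60² + 17.86²) = 53.66 m/s.

53.7 m/s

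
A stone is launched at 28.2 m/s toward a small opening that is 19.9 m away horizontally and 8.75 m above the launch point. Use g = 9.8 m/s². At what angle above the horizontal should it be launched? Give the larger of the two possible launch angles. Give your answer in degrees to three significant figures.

Trajectory: y = x tanθ − g x² (1 + tan²θ)/(2v₀²). With x = 19.9, y = 8.75, v₀ = 28.2, g = 9.80:
2.440 tan²θ − 19.9 tanθ + (11.19) = 0.
tanθ = [19.9 ± √(19.9² − 4 × 2.440 × (11.19))] / (2 × 2.440) = (19.9 ± 16.93) / 4.880, giving tanθ = 0.6076 or 7.548.
θ = 31.28° or 82.45°; the larger is 82.45°.

82.5°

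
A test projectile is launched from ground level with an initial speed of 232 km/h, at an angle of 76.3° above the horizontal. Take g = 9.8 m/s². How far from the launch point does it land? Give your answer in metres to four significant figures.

Convert: 232 km/h = 232/3.6 = 64.44 m/s.
vₓ = 64.44 cos 76.3° = 15.26 m/s; v_y0 = 64.44 sin 76.3° = 62.61 m/s.
Time aloft: T = 2 v_y0 / g = 2 × 62.61 / 9.80 = 12.78 s.
Range: R = vₓ T = 15.26 × 12.78 = 195.0 m.

195.0 m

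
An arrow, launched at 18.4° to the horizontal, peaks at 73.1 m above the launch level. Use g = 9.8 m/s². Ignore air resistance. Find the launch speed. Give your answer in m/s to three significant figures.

120 m/s

At the peak v_y = 0, so v_y0 = √(2gH) = √(2 × 9.80 × 73.1) = 37.85 m/s.
v_y0 = v₀ sin θ ⇒ v₀ = 37.85 / sin 18.4° = 119.9 m/s.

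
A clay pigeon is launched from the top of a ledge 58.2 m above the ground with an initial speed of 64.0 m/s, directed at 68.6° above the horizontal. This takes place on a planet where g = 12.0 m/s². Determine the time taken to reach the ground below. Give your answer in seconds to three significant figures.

10.8 s

vₓ = 64.00 cos 68.6° = 23.35 m/s; v_y0 = 64.00 sin 68.6° = 59.59 m/s.
Vertical motion (up positive, ground at y = 0): 6.000 t² − (59.59) t − 58.2 = 0, so t = (59.59 + √(59.59² + 2·12.0·58.2)) / 12.0 = (59.59 + 70.34) / 12.0 = 10.83 s.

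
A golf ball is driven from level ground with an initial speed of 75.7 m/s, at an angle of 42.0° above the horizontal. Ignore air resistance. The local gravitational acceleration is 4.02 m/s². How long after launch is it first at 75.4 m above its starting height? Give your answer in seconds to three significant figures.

vₓ = 75.70 cos 42.0° = 56.26 m/s; v_y0 = 75.70 sin 42.0° = 50.65 m/s.
Height y(t) = 50.65 t − 2.010 t² = 75.4 gives 2.010 t² − 50.65 t + 75.4 = 0.
Quadratic formula: t = (50.65 ± √1959.5) / 4.02 = (50.65 ± 44.27) / 4.02 → t = 1.589 s or 23.61 s.
The first (ascending) time is 1.589 s.

1.59 s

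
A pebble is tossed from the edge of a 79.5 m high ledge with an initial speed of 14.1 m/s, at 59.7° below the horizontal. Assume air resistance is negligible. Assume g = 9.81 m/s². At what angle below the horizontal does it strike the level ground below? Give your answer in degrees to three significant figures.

Components: vₓ = 14.10 cos 59.7° = 7.114 m/s, v_y0 = −12.17 m/s (downward).
Vertical motion (up positive, ground at y = 0): 4.905 t² − (−12.17) t − 79.5 = 0, so t = (−12.17 + √(12.17² + 2·9.81·79.5)) / 9.81 = (−12.17 + 41.33) / 9.81 = 2.972 s.
At impact: v_y = v_y0 − g t = −41.33 m/s; vₓ = 7.114 m/s.
Angle below horizontal: arctan(|v_y|/vₓ) = arctan(41.33/7.114) = 80.23°.

80.2°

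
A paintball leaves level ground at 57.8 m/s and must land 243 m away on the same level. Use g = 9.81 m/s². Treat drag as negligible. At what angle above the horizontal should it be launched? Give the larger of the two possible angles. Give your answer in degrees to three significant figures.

67.2°

From R = (v₀²/g) sin 2θ: sin 2θ = 9.81 × 243 / 3340.8 = 0.7135.
2θ = 45.52° or 180° − 45.52° = 134.5°, so θ = 22.76° or 67.24°.
The larger angle is 67.24°.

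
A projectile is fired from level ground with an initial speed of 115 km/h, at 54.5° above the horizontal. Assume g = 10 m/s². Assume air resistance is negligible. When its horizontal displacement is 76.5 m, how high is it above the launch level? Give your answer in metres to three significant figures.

Convert: 115 km/h = 115/3.6 = 31.94 m/s.
Horizontal component vₓ = 31.94 cos 54.5° = 18.55 m/s; vertical v_y0 = 31.94 sin 54.5° = 26.01 m/s.
At x = 76.5 m, t = x/vₓ = 76.5/18.55 = 4.124 s.
Height: y = v_y0 t − ½ g t² = 26.01 × 4.124 − 5.000 × 4.124² = 107.2 − 85.03 = 22.21 m.

22.2 m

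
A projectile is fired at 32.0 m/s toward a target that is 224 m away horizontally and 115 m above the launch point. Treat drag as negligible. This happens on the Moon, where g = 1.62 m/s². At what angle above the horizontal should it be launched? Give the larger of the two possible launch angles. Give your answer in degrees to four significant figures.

Trajectory: y = x tanθ − g x² (1 + tan²θ)/(2v₀²). With x = 224, y = 115, v₀ = 32.0, g = 1.62:
39.69 tan²θ − 224 tanθ + (154.7) = 0.
tanθ = [224 ± √(224² − 4 × 39.69 × (154.7))] / (2 × 39.69) = (224 ± 160.1) / 79.38, giving tanθ = 0.8056 or 4.838.
θ = 38.85° or 78.32°; the larger is 78.32°.

78.32°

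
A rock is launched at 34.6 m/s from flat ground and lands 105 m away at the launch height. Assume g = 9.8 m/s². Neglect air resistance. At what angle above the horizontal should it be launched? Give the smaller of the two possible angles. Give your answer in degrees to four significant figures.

Level-ground range R = v₀² sin(2θ)/g ⇒ sin(2θ) = gR/v₀² = 9.80 × 105 / 34.6² = 0.8595.
2θ = 59.26° or 180° − 59.26° = 120.7°, so θ = 29.63° or 60.37°.
The smaller angle is 29.63°.

29.63°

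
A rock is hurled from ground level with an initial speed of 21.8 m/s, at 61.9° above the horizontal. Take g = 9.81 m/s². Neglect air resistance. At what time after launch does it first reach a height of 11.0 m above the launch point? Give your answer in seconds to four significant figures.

0.6953 s

vₓ = 21.80 cos 61.9° = 10.27 m/s; v_y0 = 21.80 sin 61.9° = 19.23 m/s.
Height y(t) = 19.23 t − 4.905 t² = 11.0 gives 4.905 t² − 19.23 t + 11.0 = 0.
t = [19.23 ± √(19.23² − 2·9.81·11.0)] / 9.81 = (19.23 ± 12.41) / 9.81, so t = 0.6953 s or t = 3.225 s.
The first (ascending) time is 0.6953 s.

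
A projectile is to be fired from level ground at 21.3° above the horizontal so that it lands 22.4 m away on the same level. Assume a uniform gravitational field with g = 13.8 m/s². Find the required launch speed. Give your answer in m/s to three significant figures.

21.4 m/s

From R = (v₀² / g) sin 2θ: v₀ = √(gR / sin 2θ).
v₀ = √(13.8 × 22.4 / sin 42.60°) = √(309.1 / 0.6769) = √456.69 = 21.37 m/s.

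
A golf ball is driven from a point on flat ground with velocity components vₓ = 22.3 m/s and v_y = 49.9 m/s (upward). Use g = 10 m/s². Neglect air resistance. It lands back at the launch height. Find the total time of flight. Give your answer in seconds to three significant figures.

Time of flight on level ground: T = 2 v_y0 / g = 2 × 49.90 / 10.0 = 9.980 s.

9.98 s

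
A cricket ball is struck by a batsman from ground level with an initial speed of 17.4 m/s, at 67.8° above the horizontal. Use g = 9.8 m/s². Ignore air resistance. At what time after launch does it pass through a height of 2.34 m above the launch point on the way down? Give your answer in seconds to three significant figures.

Horizontal component vₓ = 17.40 cos 67.8° = 6.574 m/s; vertical v_y0 = 17.40 sin 67.8° = 16.11 m/s.
Require v_y0 t − ½ g t² = 2.34, i.e. 4.900 t² − 16.11 t + 2.34 = 0.
Quadratic formula: t = (16.11 ± √213.67) / 9.80 = (16.11 ± 14.62) / 9.80 → t = 0.1523 s or 3.135 s.
The descending-branch root is 3.135 s.

3.14 s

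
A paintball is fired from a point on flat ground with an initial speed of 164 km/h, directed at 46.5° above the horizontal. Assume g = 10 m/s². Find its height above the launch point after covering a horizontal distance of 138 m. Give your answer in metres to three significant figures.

48.6 m

Convert: 164 km/h = 164/3.6 = 45.56 m/s.
Resolve: vₓ = 45.56 cos 46.5° = 31.36 m/s and v_y0 = 45.56 sin 46.5° = 33.04 m/s.
At x = 138 m, t = x/vₓ = 138/31.36 = 4.401 s.
Height: y = v_y0 t − ½ g t² = 33.04 × 4.401 − 5.000 × 4.401² = 145.4 − 96.83 = 48.59 m.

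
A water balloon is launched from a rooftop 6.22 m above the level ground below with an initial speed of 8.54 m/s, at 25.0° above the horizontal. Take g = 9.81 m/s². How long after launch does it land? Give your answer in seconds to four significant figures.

Components: vₓ = 8.540 cos 25.0° = 7.740 m/s, v_y0 = 8.540 sin 25.0° = 3.609 m/s.
Vertical motion (up positive, ground at y = 0): 4.905 t² − (3.609) t − 6.22 = 0, so t = (3.609 + √(3.609² + 2·9.81·6.22)) / 9.81 = (3.609 + 11.62) / 9.81 = 1.553 s.

1.553 s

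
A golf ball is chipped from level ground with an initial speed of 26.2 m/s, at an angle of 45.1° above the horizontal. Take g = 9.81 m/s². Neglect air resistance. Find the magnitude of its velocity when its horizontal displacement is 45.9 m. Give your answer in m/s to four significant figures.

19.38 m/s

Resolve: vₓ = 26.20 cos 45.1° = 18.49 m/s and v_y0 = 26.20 sin 45.1° = 18.56 m/s.
At x = 45.9 m, t = x/vₓ = 45.9/18.49 = 2.482 s.
Vertical velocity there: v_y = v_y0 − g t = 18.56 − 9.81 × 2.482 = −5.789 m/s.
Speed: √(vₓ² + v_y²) = √(18.49² + 5.789²) = 19.38 m/s.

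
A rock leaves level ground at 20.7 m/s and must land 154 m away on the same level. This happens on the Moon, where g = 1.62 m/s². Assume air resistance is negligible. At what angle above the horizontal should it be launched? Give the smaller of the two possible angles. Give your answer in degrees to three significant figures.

From R = (v₀²/g) sin 2θ: sin 2θ = 1.62 × 154 / 428.49 = 0.5822.
2θ = 35.61° or 180° − 35.61° = 144.4°, so θ = 17.80° or 72.20°.
The smaller angle is 17.80°.

17.8°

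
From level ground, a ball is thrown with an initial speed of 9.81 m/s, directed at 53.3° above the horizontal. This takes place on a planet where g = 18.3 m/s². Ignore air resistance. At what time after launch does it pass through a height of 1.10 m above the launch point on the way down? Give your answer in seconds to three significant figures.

0.684 s

Horizontal component vₓ = 9.810 cos 53.3° = 5.863 m/s; vertical v_y0 = 9.810 sin 53.3° = 7.865 m/s.
Height y(t) = 7.865 t − 9.150 t² = 1.10 gives 9.150 t² − 7.865 t + 1.10 = 0.
Quadratic formula: t = (7.865 ± √21.605) / 18.3 = (7.865 ± 4.648) / 18.3 → t = 0.1758 s or 0.6838 s.
The descending-branch root is 0.6838 s.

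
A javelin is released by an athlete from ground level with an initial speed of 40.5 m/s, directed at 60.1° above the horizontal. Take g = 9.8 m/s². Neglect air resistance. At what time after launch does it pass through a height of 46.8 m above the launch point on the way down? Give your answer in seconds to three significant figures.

Resolve: vₓ = 40.50 cos 60.1° = 20.19 m/s and v_y0 = 40.50 sin 60.1° = 35.11 m/s.
Require v_y0 t − ½ g t² = 46.8, i.e. 4.900 t² − 35.11 t + 46.8 = 0.
Quadratic formula: t = (35.11 ± √315.38) / 9.80 = (35.11 ± 17.76) / 9.80 → t = 1.770 s or 5.395 s.
The descending-branch root is 5.395 s.

5.39 s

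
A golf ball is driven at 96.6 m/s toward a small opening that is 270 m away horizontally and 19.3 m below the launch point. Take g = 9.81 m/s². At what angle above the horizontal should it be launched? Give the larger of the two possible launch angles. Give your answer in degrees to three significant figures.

Trajectory: y = x tanθ − g x² (1 + tan²θ)/(2v₀²). With x = 270, y = −19.3, v₀ = 96.6, g = 9.81:
38.32 tan²θ − 270 tanθ + (19.02) = 0.
tanθ = [270 ± √(270² − 4 × 38.32 × (19.02))] / (2 × 38.32) = (270 ± 264.5) / 76.64, giving tanθ = 0.07116 or 6.975.
θ = 4.070° or 81.84°; the larger is 81.84°.

81.8°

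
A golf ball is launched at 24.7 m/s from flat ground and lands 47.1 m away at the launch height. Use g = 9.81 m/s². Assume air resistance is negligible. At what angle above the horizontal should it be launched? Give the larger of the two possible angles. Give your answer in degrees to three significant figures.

From R = (v₀²/g) sin 2θ: sin 2θ = 9.81 × 47.1 / 610.09 = 0.7573.
2θ = 49.23° or 180° − 49.23° = 130.8°, so θ = 24.62° or 65.38°.
The larger angle is 65.38°.

65.4°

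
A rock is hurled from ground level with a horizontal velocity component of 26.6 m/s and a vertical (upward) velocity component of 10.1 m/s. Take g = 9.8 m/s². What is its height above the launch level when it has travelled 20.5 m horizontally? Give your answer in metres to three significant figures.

Time to reach x = 20.5 m: t = x/vₓ = 20.5/26.60 = 0.7707 s.
Height: y = v_y0 t − ½ g t² = 10.10 × 0.7707 − 4.900 × 0.7707² = 7.784 − 2.910 = 4.874 m.

4.87 m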